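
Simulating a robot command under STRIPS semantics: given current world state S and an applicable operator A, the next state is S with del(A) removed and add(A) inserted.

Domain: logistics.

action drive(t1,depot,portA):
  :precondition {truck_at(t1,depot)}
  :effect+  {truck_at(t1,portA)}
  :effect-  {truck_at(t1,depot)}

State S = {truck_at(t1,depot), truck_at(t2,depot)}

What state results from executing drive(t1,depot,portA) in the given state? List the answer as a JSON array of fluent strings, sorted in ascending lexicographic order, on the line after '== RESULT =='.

Progress:
  pre ⊆ S: {truck_at(t1,depot)} ⊆ S  — applicable
  S \ del = {truck_at(t2,depot)}
  ∪ add   = {truck_at(t1,portA), truck_at(t2,depot)}

== RESULT ==
["truck_at(t1,portA)", "truck_at(t2,depot)"]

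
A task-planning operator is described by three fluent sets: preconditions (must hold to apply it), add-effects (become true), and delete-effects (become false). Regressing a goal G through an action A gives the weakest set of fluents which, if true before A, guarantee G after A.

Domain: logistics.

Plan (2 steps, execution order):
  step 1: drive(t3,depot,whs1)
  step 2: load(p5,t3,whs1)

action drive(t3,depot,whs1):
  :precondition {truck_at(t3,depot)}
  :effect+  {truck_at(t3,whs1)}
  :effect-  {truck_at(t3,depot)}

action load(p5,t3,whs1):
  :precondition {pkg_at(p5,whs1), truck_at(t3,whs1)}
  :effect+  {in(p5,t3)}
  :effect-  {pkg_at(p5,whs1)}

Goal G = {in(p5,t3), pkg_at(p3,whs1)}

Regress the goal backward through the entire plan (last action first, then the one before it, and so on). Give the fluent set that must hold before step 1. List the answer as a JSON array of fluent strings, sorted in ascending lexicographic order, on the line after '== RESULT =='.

Regress step by step:
  through step 2 (load(p5,t3,whs1)): drop {in(p5,t3)}, keep {pkg_at(p3,whs1)}, require {pkg_at(p5,whs1), truck_at(t3,whs1)}
    → {pkg_at(p3,whs1), pkg_at(p5,whs1), truck_at(t3,whs1)}
  through step 1 (drive(t3,depot,whs1)): drop {truck_at(t3,whs1)}, keep {pkg_at(p3,whs1), pkg_at(p5,whs1)}, require {truck_at(t3,depot)}
    → {pkg_at(p3,whs1), pkg_at(p5,whs1), truck_at(t3,depot)}

== RESULT ==
["pkg_at(p3,whs1)", "pkg_at(p5,whs1)", "truck_at(t3,depot)"]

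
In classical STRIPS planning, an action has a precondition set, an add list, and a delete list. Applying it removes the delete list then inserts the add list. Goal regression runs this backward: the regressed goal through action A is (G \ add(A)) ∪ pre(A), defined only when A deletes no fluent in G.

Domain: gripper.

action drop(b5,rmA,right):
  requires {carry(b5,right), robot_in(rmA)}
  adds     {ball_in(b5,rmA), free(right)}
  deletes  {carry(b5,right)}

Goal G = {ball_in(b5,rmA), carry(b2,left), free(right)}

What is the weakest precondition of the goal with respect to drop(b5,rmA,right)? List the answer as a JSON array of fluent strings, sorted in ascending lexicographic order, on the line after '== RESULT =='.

Regress:
  G ∩ del = {}  (empty — regression defined)
  G \ add = {ball_in(b5,rmA), carry(b2,left), free(right)} \ {ball_in(b5,rmA), free(right)} = {carry(b2,left)}
  ∪ pre   = {carry(b2,left)} ∪ {carry(b5,right), robot_in(rmA)}
          = {carry(b2,left), carry(b5,right), robot_in(rmA)}

== RESULT ==
["carry(b2,left)", "carry(b5,right)", "robot_in(rmA)"]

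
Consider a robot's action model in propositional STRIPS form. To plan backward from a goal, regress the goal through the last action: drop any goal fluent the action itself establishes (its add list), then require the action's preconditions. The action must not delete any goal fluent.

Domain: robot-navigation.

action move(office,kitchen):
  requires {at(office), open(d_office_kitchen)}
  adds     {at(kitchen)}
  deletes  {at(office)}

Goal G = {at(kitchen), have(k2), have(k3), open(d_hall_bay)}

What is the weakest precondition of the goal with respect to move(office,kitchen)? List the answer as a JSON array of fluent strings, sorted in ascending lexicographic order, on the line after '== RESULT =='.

Regress:
  G ∩ del = {}  (empty — regression defined)
  G \ add = {at(kitchen), have(k2), have(k3), open(d_hall_bay)} \ {at(kitchen)} = {have(k2), have(k3), open(d_hall_bay)}
  ∪ pre   = {have(k2), have(k3), open(d_hall_bay)} ∪ {at(office), open(d_office_kitchen)}
          = {at(office), have(k2), have(k3), open(d_hall_bay), open(d_office_kitchen)}

== RESULT ==
["at(office)", "have(k2)", "have(k3)", "open(d_hall_bay)", "open(d_office_kitchen)"]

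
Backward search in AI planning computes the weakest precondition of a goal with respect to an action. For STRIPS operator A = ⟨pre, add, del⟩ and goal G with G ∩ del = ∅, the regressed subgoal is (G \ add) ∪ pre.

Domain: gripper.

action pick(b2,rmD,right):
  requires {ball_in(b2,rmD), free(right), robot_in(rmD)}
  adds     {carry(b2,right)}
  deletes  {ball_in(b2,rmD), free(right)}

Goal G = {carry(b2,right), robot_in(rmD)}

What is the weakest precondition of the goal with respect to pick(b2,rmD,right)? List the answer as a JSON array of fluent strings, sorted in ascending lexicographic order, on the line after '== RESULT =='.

Regress:
  G ∩ del = {}  (empty — regression defined)
  G \ add = {carry(b2,right), robot_in(rmD)} \ {carry(b2,right)} = {robot_in(rmD)}
  ∪ pre   = {robot_in(rmD)} ∪ {ball_in(b2,rmD), free(right), robot_in(rmD)}
          = {ball_in(b2,rmD), free(right), robot_in(rmD)}

== RESULT ==
["ball_in(b2,rmD)", "free(right)", "robot_in(rmD)"]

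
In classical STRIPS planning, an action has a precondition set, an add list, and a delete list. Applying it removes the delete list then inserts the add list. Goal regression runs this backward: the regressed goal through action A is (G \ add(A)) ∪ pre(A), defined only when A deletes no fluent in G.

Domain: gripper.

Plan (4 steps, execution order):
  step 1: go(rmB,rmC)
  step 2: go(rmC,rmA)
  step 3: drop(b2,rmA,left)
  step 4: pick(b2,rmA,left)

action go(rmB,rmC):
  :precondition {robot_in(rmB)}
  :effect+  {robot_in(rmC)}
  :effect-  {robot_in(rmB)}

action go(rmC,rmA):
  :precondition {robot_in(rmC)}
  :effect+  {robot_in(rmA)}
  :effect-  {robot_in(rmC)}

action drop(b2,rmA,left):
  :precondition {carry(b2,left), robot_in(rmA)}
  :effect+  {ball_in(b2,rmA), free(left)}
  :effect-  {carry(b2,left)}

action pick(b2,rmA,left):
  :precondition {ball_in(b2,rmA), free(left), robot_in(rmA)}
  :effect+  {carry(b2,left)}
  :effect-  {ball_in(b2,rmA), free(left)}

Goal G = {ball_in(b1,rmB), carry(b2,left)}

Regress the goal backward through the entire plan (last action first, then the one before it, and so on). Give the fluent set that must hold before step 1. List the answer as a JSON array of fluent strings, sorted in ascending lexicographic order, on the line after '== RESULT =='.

Regress step by step:
  through step 4 (pick(b2,rmA,left)): drop {carry(b2,left)}, keep {ball_in(b1,rmB)}, require {ball_in(b2,rmA), free(left), robot_in(rmA)}
    → {ball_in(b1,rmB), ball_in(b2,rmA), free(left), robot_in(rmA)}
  through step 3 (drop(b2,rmA,left)): drop {ball_in(b2,rmA), free(left)}, keep {ball_in(b1,rmB), robot_in(rmA)}, require {carry(b2,left), robot_in(rmA)}
    → {ball_in(b1,rmB), carry(b2,left), robot_in(rmA)}
  through step 2 (go(rmC,rmA)): drop {robot_in(rmA)}, keep {ball_in(b1,rmB), carry(b2,left)}, require {robot_in(rmC)}
    → {ball_in(b1,rmB), carry(b2,left), robot_in(rmC)}
  through step 1 (go(rmB,rmC)): drop {robot_in(rmC)}, keep {ball_in(b1,rmB), carry(b2,left)}, require {robot_in(rmB)}
    → {ball_in(b1,rmB), carry(b2,left), robot_in(rmB)}

== RESULT ==
["ball_in(b1,rmB)", "carry(b2,left)", "robot_in(rmB)"]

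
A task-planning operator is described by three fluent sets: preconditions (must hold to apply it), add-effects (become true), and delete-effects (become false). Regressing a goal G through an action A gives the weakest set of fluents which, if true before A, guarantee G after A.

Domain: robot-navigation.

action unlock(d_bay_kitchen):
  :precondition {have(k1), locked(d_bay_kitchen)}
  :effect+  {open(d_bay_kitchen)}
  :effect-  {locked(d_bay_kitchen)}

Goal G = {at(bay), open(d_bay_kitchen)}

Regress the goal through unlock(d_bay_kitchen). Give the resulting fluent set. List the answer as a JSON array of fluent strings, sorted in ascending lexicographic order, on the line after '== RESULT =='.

Compute (G \ add) ∪ pre:
  G ∩ del = {}  (empty — regression defined)
  G \ add = {at(bay), open(d_bay_kitchen)} \ {open(d_bay_kitchen)} = {at(bay)}
  ∪ pre   = {at(bay)} ∪ {have(k1), locked(d_bay_kitchen)}
          = {at(bay), have(k1), locked(d_bay_kitchen)}

== RESULT ==
["at(bay)", "have(k1)", "locked(d_bay_kitchen)"]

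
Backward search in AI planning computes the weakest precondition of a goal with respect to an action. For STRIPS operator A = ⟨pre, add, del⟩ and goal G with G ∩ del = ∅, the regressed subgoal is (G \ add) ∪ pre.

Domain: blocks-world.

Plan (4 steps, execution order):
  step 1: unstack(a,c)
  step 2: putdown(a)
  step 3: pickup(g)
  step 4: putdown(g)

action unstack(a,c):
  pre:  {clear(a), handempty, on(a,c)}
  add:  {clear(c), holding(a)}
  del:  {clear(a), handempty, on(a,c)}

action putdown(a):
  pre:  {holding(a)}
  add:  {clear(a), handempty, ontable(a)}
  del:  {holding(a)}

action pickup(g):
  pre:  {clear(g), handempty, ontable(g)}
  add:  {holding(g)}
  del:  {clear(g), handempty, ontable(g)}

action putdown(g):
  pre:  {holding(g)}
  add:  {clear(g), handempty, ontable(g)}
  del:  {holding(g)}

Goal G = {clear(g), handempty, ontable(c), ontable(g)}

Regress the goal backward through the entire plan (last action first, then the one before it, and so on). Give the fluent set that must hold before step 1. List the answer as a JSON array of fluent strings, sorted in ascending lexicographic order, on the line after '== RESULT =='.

Work backward from the goal:
  through step 4 (putdown(g)): drop {clear(g), handempty, ontable(g)}, keep {ontable(c)}, require {holding(g)}
    → {holding(g), ontable(c)}
  through step 3 (pickup(g)): drop {holding(g)}, keep {ontable(c)}, require {clear(g), handempty, ontable(g)}
    → {clear(g), handempty, ontable(c), ontable(g)}
  through step 2 (putdown(a)): drop {handempty}, keep {clear(g), ontable(c), ontable(g)}, require {holding(a)}
    → {clear(g), holding(a), ontable(c), ontable(g)}
  through step 1 (unstack(a,c)): drop {holding(a)}, keep {clear(g), ontable(c), ontable(g)}, require {clear(a), handempty, on(a,c)}
    → {clear(a), clear(g), handempty, on(a,c), ontable(c), ontable(g)}

== RESULT ==
["clear(a)", "clear(g)", "handempty", "on(a,c)", "ontable(c)", "ontable(g)"]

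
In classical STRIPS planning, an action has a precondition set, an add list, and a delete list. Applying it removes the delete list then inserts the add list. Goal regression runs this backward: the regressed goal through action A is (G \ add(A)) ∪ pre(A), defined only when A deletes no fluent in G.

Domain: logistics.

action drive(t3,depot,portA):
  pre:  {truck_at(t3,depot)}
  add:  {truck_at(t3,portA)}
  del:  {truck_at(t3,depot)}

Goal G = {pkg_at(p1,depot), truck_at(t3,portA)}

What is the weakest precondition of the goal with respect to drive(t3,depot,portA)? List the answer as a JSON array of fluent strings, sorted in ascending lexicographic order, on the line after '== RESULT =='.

Regress:
  G ∩ del = {}  (empty — regression defined)
  G \ add = {pkg_at(p1,depot), truck_at(t3,portA)} \ {truck_at(t3,portA)} = {pkg_at(p1,depot)}
  ∪ pre   = {pkg_at(p1,depot)} ∪ {truck_at(t3,depot)}
          = {pkg_at(p1,depot), truck_at(t3,depot)}

== RESULT ==
["pkg_at(p1,depot)", "truck_at(t3,depot)"]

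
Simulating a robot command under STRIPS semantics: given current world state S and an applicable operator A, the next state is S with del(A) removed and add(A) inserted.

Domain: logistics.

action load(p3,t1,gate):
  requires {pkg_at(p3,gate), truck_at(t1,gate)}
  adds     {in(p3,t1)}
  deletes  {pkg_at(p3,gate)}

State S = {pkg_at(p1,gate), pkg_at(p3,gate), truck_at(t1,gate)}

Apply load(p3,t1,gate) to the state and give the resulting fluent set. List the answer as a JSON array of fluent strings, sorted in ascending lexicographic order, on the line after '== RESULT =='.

Progress:
  pre ⊆ S: {pkg_at(p3,gate), truck_at(t1,gate)} ⊆ S  — applicable
  S \ del = {pkg_at(p1,gate), truck_at(t1,gate)}
  ∪ add   = {in(p3,t1), pkg_at(p1,gate), truck_at(t1,gate)}

== RESULT ==
["in(p3,t1)", "pkg_at(p1,gate)", "truck_at(t1,gate)"]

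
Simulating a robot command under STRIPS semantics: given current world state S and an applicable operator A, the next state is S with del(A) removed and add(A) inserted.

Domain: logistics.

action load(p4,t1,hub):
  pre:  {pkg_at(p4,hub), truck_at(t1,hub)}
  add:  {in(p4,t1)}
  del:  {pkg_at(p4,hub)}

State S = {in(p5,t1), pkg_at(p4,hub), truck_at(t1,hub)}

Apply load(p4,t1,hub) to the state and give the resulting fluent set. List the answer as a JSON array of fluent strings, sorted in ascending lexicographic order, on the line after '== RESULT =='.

Compute (S \ del) ∪ add:
  pre ⊆ S: {pkg_at(p4,hub), truck_at(t1,hub)} ⊆ S  — applicable
  S \ del = {in(p5,t1), truck_at(t1,hub)}
  ∪ add   = {in(p4,t1), in(p5,t1), truck_at(t1,hub)}

== RESULT ==
["in(p4,t1)", "in(p5,t1)", "truck_at(t1,hub)"]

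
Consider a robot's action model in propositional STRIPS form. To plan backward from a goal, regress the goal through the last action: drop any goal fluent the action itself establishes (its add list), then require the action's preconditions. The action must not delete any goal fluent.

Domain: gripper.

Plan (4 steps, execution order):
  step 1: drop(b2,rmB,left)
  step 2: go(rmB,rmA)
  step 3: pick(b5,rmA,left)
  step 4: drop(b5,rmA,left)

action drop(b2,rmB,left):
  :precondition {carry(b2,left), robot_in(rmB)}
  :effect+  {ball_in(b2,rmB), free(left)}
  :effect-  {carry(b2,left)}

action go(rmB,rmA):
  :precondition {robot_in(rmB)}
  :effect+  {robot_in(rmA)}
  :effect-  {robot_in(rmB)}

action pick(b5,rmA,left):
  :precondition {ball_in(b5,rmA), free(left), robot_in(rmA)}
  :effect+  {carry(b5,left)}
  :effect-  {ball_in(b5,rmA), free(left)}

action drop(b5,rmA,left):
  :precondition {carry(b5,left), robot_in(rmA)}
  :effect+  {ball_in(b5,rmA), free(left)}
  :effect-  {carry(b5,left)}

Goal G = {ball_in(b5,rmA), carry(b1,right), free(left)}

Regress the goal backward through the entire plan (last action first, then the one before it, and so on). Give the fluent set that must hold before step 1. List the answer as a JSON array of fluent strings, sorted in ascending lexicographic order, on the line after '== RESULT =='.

Regress step by step:
  through step 4 (drop(b5,rmA,left)): drop {ball_in(b5,rmA), free(left)}, keep {carry(b1,right)}, require {carry(b5,left), robot_in(rmA)}
    → {carry(b1,right), carry(b5,left), robot_in(rmA)}
  through step 3 (pick(b5,rmA,left)): drop {carry(b5,left)}, keep {carry(b1,right), robot_in(rmA)}, require {ball_in(b5,rmA), free(left), robot_in(rmA)}
    → {ball_in(b5,rmA), carry(b1,right), free(left), robot_in(rmA)}
  through step 2 (go(rmB,rmA)): drop {robot_in(rmA)}, keep {ball_in(b5,rmA), carry(b1,right), free(left)}, require {robot_in(rmB)}
    → {ball_in(b5,rmA), carry(b1,right), free(left), robot_in(rmB)}
  through step 1 (drop(b2,rmB,left)): drop {free(left)}, keep {ball_in(b5,rmA), carry(b1,right), robot_in(rmB)}, require {carry(b2,left), robot_in(rmB)}
    → {ball_in(b5,rmA), carry(b1,right), carry(b2,left), robot_in(rmB)}

== RESULT ==
["ball_in(b5,rmA)", "carry(b1,right)", "carry(b2,left)", "robot_in(rmB)"]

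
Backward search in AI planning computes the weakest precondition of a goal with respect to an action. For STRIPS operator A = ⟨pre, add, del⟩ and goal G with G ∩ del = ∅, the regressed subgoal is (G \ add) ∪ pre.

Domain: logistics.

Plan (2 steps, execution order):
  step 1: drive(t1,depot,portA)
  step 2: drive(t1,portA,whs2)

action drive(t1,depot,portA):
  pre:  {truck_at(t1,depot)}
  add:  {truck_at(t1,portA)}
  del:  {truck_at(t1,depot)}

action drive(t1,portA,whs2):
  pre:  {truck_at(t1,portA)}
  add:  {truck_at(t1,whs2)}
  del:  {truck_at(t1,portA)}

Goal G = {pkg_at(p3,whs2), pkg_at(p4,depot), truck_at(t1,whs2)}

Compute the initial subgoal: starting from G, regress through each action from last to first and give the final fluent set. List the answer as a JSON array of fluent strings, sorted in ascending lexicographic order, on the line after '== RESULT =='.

Work backward from the goal:
  through step 2 (drive(t1,portA,whs2)): drop {truck_at(t1,whs2)}, keep {pkg_at(p3,whs2), pkg_at(p4,depot)}, require {truck_at(t1,portA)}
    → {pkg_at(p3,whs2), pkg_at(p4,depot), truck_at(t1,portA)}
  through step 1 (drive(t1,depot,portA)): drop {truck_at(t1,portA)}, keep {pkg_at(p3,whs2), pkg_at(p4,depot)}, require {truck_at(t1,depot)}
    → {pkg_at(p3,whs2), pkg_at(p4,depot), truck_at(t1,depot)}

== RESULT ==
["pkg_at(p3,whs2)", "pkg_at(p4,depot)", "truck_at(t1,depot)"]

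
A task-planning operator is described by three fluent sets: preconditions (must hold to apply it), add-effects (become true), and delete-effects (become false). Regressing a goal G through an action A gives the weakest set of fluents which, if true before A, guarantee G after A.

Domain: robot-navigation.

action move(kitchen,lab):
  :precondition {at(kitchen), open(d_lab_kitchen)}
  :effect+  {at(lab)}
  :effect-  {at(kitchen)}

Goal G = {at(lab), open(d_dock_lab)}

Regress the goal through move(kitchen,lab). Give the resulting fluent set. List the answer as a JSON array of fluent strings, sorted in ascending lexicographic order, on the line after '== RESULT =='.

Compute (G \ add) ∪ pre:
  G ∩ del = {}  (empty — regression defined)
  G \ add = {at(lab), open(d_dock_lab)} \ {at(lab)} = {open(d_dock_lab)}
  ∪ pre   = {open(d_dock_lab)} ∪ {at(kitchen), open(d_lab_kitchen)}
          = {at(kitchen), open(d_dock_lab), open(d_lab_kitchen)}

== RESULT ==
["at(kitchen)", "open(d_dock_lab)", "open(d_lab_kitchen)"]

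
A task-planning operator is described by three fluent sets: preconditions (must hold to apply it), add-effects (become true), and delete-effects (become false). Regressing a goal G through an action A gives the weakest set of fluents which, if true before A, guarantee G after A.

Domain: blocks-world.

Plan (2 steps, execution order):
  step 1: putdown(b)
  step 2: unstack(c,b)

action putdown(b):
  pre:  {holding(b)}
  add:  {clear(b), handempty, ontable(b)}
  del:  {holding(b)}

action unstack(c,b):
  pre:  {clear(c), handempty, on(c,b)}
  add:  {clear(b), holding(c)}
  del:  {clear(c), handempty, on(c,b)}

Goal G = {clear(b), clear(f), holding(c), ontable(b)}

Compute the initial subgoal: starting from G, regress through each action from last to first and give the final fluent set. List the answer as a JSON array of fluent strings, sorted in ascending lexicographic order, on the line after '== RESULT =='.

Work backward from the goal:
  through step 2 (unstack(c,b)): drop {clear(b), holding(c)}, keep {clear(f), ontable(b)}, require {clear(c), handempty, on(c,b)}
    → {clear(c), clear(f), handempty, on(c,b), ontable(b)}
  through step 1 (putdown(b)): drop {handempty, ontable(b)}, keep {clear(c), clear(f), on(c,b)}, require {holding(b)}
    → {clear(c), clear(f), holding(b), on(c,b)}

== RESULT ==
["clear(c)", "clear(f)", "holding(b)", "on(c,b)"]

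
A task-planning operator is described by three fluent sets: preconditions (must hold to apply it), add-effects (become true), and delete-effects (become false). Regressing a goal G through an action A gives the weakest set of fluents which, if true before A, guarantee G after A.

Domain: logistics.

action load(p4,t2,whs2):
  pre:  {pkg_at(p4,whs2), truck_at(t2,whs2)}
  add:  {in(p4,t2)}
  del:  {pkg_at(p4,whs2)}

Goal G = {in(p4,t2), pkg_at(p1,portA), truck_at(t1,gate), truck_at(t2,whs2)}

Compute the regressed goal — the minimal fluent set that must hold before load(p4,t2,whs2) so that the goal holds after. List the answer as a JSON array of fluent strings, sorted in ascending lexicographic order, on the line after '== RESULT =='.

Regress:
  G ∩ del = {}  (empty — regression defined)
  G \ add = {in(p4,t2), pkg_at(p1,portA), truck_at(t1,gate), truck_at(t2,whs2)} \ {in(p4,t2)} = {pkg_at(p1,portA), truck_at(t1,gate), truck_at(t2,whs2)}
  ∪ pre   = {pkg_at(p1,portA), truck_at(t1,gate), truck_at(t2,whs2)} ∪ {pkg_at(p4,whs2), truck_at(t2,whs2)}
          = {pkg_at(p1,portA), pkg_at(p4,whs2), truck_at(t1,gate), truck_at(t2,whs2)}

== RESULT ==
["pkg_at(p1,portA)", "pkg_at(p4,whs2)", "truck_at(t1,gate)", "truck_at(t2,whs2)"]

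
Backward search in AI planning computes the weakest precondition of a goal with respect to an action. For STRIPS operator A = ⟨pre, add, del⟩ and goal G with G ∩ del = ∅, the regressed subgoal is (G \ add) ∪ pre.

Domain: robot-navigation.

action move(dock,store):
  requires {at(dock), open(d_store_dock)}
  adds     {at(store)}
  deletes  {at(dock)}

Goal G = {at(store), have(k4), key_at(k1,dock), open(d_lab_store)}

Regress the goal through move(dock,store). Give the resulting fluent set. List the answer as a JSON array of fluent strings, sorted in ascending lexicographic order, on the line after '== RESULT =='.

Regress:
  G ∩ del = {}  (empty — regression defined)
  G \ add = {at(store), have(k4), key_at(k1,dock), open(d_lab_store)} \ {at(store)} = {have(k4), key_at(k1,dock), open(d_lab_store)}
  ∪ pre   = {have(k4), key_at(k1,dock), open(d_lab_store)} ∪ {at(dock), open(d_store_dock)}
          = {at(dock), have(k4), key_at(k1,dock), open(d_lab_store), open(d_store_dock)}

== RESULT ==
["at(dock)", "have(k4)", "key_at(k1,dock)", "open(d_lab_store)", "open(d_store_dock)"]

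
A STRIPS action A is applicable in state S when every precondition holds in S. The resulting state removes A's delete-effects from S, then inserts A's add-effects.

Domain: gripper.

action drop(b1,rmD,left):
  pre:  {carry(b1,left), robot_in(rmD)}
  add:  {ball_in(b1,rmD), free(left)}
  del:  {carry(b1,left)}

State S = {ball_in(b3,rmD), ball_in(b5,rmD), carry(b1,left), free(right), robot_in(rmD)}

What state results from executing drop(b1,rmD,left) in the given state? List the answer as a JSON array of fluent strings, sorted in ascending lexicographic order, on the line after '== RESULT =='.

Compute (S \ del) ∪ add:
  pre ⊆ S: {carry(b1,left), robot_in(rmD)} ⊆ S  — applicable
  S \ del = {ball_in(b3,rmD), ball_in(b5,rmD), free(right), robot_in(rmD)}
  ∪ add   = {ball_in(b1,rmD), ball_in(b3,rmD), ball_in(b5,rmD), free(left), free(right), robot_in(rmD)}

== RESULT ==
["ball_in(b1,rmD)", "ball_in(b3,rmD)", "ball_in(b5,rmD)", "free(left)", "free(right)", "robot_in(rmD)"]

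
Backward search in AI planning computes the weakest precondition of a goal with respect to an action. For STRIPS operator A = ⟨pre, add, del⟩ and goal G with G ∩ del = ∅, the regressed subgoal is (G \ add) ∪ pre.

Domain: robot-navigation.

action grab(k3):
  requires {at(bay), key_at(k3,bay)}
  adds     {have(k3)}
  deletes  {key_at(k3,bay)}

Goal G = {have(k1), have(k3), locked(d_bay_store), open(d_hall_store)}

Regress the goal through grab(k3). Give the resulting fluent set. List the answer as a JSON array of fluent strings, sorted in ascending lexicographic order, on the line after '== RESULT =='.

Regress:
  G ∩ del = {}  (empty — regression defined)
  G \ add = {have(k1), have(k3), locked(d_bay_store), open(d_hall_store)} \ {have(k3)} = {have(k1), locked(d_bay_store), open(d_hall_store)}
  ∪ pre   = {have(k1), locked(d_bay_store), open(d_hall_store)} ∪ {at(bay), key_at(k3,bay)}
          = {at(bay), have(k1), key_at(k3,bay), locked(d_bay_store), open(d_hall_store)}

== RESULT ==
["at(bay)", "have(k1)", "key_at(k3,bay)", "locked(d_bay_store)", "open(d_hall_store)"]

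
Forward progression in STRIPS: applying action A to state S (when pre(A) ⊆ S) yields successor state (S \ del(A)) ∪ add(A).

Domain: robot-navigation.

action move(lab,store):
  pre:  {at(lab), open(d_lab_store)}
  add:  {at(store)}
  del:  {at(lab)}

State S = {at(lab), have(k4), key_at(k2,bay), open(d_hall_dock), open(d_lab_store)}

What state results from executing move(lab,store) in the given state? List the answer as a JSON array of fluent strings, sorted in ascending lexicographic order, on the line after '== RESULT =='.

Progress:
  pre ⊆ S: {at(lab), open(d_lab_store)} ⊆ S  — applicable
  S \ del = {have(k4), key_at(k2,bay), open(d_hall_dock), open(d_lab_store)}
  ∪ add   = {at(store), have(k4), key_at(k2,bay), open(d_hall_dock), open(d_lab_store)}

== RESULT ==
["at(store)", "have(k4)", "key_at(k2,bay)", "open(d_hall_dock)", "open(d_lab_store)"]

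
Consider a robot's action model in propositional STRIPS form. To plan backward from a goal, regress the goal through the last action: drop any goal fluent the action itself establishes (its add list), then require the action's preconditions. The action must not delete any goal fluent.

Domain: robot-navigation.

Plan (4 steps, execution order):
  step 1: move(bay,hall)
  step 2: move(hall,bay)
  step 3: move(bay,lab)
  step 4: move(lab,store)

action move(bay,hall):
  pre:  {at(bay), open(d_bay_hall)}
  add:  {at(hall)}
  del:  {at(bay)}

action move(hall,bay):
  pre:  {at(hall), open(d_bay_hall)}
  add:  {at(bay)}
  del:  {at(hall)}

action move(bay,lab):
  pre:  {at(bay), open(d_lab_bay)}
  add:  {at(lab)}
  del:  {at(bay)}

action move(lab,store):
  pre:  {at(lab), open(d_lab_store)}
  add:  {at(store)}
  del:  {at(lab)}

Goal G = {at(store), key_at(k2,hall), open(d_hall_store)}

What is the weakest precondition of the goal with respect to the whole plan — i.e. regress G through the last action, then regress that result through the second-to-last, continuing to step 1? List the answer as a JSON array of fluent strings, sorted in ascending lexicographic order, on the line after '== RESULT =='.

Regress step by step:
  through step 4 (move(lab,store)): drop {at(store)}, keep {key_at(k2,hall), open(d_hall_store)}, require {at(lab), open(d_lab_store)}
    → {at(lab), key_at(k2,hall), open(d_hall_store), open(d_lab_store)}
  through step 3 (move(bay,lab)): drop {at(lab)}, keep {key_at(k2,hall), open(d_hall_store), open(d_lab_store)}, require {at(bay), open(d_lab_bay)}
    → {at(bay), key_at(k2,hall), open(d_hall_store), open(d_lab_bay), open(d_lab_store)}
  through step 2 (move(hall,bay)): drop {at(bay)}, keep {key_at(k2,hall), open(d_hall_store), open(d_lab_bay), open(d_lab_store)}, require {at(hall), open(d_bay_hall)}
    → {at(hall), key_at(k2,hall), open(d_bay_hall), open(d_hall_store), open(d_lab_bay), open(d_lab_store)}
  through step 1 (move(bay,hall)): drop {at(hall)}, keep {key_at(k2,hall), open(d_bay_hall), open(d_hall_store), open(d_lab_bay), open(d_lab_store)}, require {at(bay), open(d_bay_hall)}
    → {at(bay), key_at(k2,hall), open(d_bay_hall), open(d_hall_store), open(d_lab_bay), open(d_lab_store)}

== RESULT ==
["at(bay)", "key_at(k2,hall)", "open(d_bay_hall)", "open(d_hall_store)", "open(d_lab_bay)", "open(d_lab_store)"]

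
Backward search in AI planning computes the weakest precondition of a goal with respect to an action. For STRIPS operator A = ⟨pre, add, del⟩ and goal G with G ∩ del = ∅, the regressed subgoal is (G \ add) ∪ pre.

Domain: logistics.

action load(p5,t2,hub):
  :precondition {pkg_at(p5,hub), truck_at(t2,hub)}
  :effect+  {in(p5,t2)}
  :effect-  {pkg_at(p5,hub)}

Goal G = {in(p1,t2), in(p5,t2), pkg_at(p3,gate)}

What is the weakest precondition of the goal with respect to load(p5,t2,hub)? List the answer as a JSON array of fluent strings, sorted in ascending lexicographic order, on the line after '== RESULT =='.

Compute (G \ add) ∪ pre:
  G ∩ del = {}  (empty — regression defined)
  G \ add = {in(p1,t2), in(p5,t2), pkg_at(p3,gate)} \ {in(p5,t2)} = {in(p1,t2), pkg_at(p3,gate)}
  ∪ pre   = {in(p1,t2), pkg_at(p3,gate)} ∪ {pkg_at(p5,hub), truck_at(t2,hub)}
          = {in(p1,t2), pkg_at(p3,gate), pkg_at(p5,hub), truck_at(t2,hub)}

== RESULT ==
["in(p1,t2)", "pkg_at(p3,gate)", "pkg_at(p5,hub)", "truck_at(t2,hub)"]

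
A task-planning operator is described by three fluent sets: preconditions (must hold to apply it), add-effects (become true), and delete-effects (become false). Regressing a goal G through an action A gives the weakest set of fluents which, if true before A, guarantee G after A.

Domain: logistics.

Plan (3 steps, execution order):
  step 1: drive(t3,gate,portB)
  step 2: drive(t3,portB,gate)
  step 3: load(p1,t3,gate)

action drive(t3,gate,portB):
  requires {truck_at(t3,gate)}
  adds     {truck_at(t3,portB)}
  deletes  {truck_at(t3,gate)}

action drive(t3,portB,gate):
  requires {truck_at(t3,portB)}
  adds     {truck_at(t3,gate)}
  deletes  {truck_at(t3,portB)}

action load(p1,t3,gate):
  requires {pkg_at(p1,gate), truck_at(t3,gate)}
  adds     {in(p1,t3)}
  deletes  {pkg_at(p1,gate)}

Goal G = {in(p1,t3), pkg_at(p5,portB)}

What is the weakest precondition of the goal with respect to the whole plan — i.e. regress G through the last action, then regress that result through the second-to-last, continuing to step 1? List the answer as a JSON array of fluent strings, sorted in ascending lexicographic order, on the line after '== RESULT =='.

Regress step by step:
  through step 3 (load(p1,t3,gate)): drop {in(p1,t3)}, keep {pkg_at(p5,portB)}, require {pkg_at(p1,gate), truck_at(t3,gate)}
    → {pkg_at(p1,gate), pkg_at(p5,portB), truck_at(t3,gate)}
  through step 2 (drive(t3,portB,gate)): drop {truck_at(t3,gate)}, keep {pkg_at(p1,gate), pkg_at(p5,portB)}, require {truck_at(t3,portB)}
    → {pkg_at(p1,gate), pkg_at(p5,portB), truck_at(t3,portB)}
  through step 1 (drive(t3,gate,portB)): drop {truck_at(t3,portB)}, keep {pkg_at(p1,gate), pkg_at(p5,portB)}, require {truck_at(t3,gate)}
    → {pkg_at(p1,gate), pkg_at(p5,portB), truck_at(t3,gate)}

== RESULT ==
["pkg_at(p1,gate)", "pkg_at(p5,portB)", "truck_at(t3,gate)"]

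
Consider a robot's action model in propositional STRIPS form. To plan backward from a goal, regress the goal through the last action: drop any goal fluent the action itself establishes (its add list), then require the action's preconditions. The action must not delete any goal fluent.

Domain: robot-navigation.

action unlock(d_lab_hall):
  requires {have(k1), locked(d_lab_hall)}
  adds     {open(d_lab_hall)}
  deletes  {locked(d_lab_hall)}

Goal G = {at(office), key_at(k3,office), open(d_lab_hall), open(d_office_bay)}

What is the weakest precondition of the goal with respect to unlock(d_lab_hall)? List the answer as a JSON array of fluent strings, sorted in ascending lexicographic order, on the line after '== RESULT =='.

Compute (G \ add) ∪ pre:
  G ∩ del = {}  (empty — regression defined)
  G \ add = {at(office), key_at(k3,office), open(d_lab_hall), open(d_office_bay)} \ {open(d_lab_hall)} = {at(office), key_at(k3,office), open(d_office_bay)}
  ∪ pre   = {at(office), key_at(k3,office), open(d_office_bay)} ∪ {have(k1), locked(d_lab_hall)}
          = {at(office), have(k1), key_at(k3,office), locked(d_lab_hall), open(d_office_bay)}

== RESULT ==
["at(office)", "have(k1)", "key_at(k3,office)", "locked(d_lab_hall)", "open(d_office_bay)"]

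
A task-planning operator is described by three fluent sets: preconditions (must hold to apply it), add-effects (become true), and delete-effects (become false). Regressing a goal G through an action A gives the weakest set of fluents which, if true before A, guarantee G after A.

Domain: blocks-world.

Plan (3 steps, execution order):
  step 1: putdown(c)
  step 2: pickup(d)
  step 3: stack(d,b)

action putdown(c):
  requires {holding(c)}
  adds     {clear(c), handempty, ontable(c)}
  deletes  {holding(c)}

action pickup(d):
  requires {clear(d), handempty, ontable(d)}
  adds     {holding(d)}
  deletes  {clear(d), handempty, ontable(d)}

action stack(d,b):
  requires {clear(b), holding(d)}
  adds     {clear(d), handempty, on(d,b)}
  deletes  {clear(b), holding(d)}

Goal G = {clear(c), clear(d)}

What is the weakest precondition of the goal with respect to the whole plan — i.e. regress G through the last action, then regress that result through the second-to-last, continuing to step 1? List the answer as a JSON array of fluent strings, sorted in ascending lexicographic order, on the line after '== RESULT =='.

Work backward from the goal:
  through step 3 (stack(d,b)): drop {clear(d)}, keep {clear(c)}, require {clear(b), holding(d)}
    → {clear(b), clear(c), holding(d)}
  through step 2 (pickup(d)): drop {holding(d)}, keep {clear(b), clear(c)}, require {clear(d), handempty, ontable(d)}
    → {clear(b), clear(c), clear(d), handempty, ontable(d)}
  through step 1 (putdown(c)): drop {clear(c), handempty}, keep {clear(b), clear(d), ontable(d)}, require {holding(c)}
    → {clear(b), clear(d), holding(c), ontable(d)}

== RESULT ==
["clear(b)", "clear(d)", "holding(c)", "ontable(d)"]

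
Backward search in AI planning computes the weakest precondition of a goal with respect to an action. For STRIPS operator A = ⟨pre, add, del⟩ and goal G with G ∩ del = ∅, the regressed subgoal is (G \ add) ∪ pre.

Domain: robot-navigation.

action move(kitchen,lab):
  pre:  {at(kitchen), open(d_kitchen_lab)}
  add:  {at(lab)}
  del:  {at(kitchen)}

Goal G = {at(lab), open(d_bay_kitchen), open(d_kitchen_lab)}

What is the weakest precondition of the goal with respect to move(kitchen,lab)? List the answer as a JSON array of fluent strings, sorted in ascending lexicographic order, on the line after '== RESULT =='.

Regress:
  G ∩ del = {}  (empty — regression defined)
  G \ add = {at(lab), open(d_bay_kitchen), open(d_kitchen_lab)} \ {at(lab)} = {open(d_bay_kitchen), open(d_kitchen_lab)}
  ∪ pre   = {open(d_bay_kitchen), open(d_kitchen_lab)} ∪ {at(kitchen), open(d_kitchen_lab)}
          = {at(kitchen), open(d_bay_kitchen), open(d_kitchen_lab)}

== RESULT ==
["at(kitchen)", "open(d_bay_kitchen)", "open(d_kitchen_lab)"]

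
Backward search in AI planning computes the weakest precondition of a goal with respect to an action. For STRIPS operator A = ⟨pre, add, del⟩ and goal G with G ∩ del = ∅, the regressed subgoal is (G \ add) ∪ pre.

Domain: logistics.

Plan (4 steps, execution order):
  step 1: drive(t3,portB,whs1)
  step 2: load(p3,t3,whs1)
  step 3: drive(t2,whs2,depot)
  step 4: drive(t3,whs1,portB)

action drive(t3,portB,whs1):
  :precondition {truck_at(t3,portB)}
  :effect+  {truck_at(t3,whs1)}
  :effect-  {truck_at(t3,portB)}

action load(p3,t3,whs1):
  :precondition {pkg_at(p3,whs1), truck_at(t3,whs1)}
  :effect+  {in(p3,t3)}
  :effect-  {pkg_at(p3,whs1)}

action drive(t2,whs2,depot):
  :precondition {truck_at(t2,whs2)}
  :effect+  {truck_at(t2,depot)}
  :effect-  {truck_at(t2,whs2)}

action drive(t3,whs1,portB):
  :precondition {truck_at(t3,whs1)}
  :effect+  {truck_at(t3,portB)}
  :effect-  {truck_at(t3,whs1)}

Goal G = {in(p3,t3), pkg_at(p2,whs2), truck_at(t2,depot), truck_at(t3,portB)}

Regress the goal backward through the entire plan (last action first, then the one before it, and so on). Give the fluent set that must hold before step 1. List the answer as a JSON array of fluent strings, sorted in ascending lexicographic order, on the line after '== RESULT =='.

Regress step by step:
  through step 4 (drive(t3,whs1,portB)): drop {truck_at(t3,portB)}, keep {in(p3,t3), pkg_at(p2,whs2), truck_at(t2,depot)}, require {truck_at(t3,whs1)}
    → {in(p3,t3), pkg_at(p2,whs2), truck_at(t2,depot), truck_at(t3,whs1)}
  through step 3 (drive(t2,whs2,depot)): drop {truck_at(t2,depot)}, keep {in(p3,t3), pkg_at(p2,whs2), truck_at(t3,whs1)}, require {truck_at(t2,whs2)}
    → {in(p3,t3), pkg_at(p2,whs2), truck_at(t2,whs2), truck_at(t3,whs1)}
  through step 2 (load(p3,t3,whs1)): drop {in(p3,t3)}, keep {pkg_at(p2,whs2), truck_at(t2,whs2), truck_at(t3,whs1)}, require {pkg_at(p3,whs1), truck_at(t3,whs1)}
    → {pkg_at(p2,whs2), pkg_at(p3,whs1), truck_at(t2,whs2), truck_at(t3,whs1)}
  through step 1 (drive(t3,portB,whs1)): drop {truck_at(t3,whs1)}, keep {pkg_at(p2,whs2), pkg_at(p3,whs1), truck_at(t2,whs2)}, require {truck_at(t3,portB)}
    → {pkg_at(p2,whs2), pkg_at(p3,whs1), truck_at(t2,whs2), truck_at(t3,portB)}

== RESULT ==
["pkg_at(p2,whs2)", "pkg_at(p3,whs1)", "truck_at(t2,whs2)", "truck_at(t3,portB)"]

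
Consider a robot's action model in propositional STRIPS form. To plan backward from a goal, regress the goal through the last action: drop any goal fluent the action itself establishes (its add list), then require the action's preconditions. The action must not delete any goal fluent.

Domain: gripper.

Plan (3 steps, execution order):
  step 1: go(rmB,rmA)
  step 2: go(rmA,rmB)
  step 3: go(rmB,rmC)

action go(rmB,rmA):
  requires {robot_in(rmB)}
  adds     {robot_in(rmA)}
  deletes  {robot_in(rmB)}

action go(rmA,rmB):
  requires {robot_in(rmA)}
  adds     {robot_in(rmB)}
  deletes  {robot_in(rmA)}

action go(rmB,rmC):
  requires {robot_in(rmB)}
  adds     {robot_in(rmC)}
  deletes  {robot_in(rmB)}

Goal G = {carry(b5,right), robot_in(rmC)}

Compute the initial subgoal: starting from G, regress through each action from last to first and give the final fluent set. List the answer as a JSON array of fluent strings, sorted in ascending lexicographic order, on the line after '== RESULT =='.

Regress step by step:
  through step 3 (go(rmB,rmC)): drop {robot_in(rmC)}, keep {carry(b5,right)}, require {robot_in(rmB)}
    → {carry(b5,right), robot_in(rmB)}
  through step 2 (go(rmA,rmB)): drop {robot_in(rmB)}, keep {carry(b5,right)}, require {robot_in(rmA)}
    → {carry(b5,right), robot_in(rmA)}
  through step 1 (go(rmB,rmA)): drop {robot_in(rmA)}, keep {carry(b5,right)}, require {robot_in(rmB)}
    → {carry(b5,right), robot_in(rmB)}

== RESULT ==
["carry(b5,right)", "robot_in(rmB)"]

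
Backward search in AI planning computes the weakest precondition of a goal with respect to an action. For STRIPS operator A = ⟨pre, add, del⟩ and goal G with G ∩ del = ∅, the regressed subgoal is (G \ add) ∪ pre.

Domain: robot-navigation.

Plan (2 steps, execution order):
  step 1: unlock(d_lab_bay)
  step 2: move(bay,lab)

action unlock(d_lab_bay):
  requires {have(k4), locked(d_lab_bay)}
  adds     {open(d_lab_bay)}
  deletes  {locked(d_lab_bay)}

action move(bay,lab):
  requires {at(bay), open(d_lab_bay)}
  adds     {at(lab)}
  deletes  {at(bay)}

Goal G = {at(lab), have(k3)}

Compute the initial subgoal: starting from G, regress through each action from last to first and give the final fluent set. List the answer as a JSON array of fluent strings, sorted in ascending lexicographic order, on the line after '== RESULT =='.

Regress step by step:
  through step 2 (move(bay,lab)): drop {at(lab)}, keep {have(k3)}, require {at(bay), open(d_lab_bay)}
    → {at(bay), have(k3), open(d_lab_bay)}
  through step 1 (unlock(d_lab_bay)): drop {open(d_lab_bay)}, keep {at(bay), have(k3)}, require {have(k4), locked(d_lab_bay)}
    → {at(bay), have(k3), have(k4), locked(d_lab_bay)}

== RESULT ==
["at(bay)", "have(k3)", "have(k4)", "locked(d_lab_bay)"]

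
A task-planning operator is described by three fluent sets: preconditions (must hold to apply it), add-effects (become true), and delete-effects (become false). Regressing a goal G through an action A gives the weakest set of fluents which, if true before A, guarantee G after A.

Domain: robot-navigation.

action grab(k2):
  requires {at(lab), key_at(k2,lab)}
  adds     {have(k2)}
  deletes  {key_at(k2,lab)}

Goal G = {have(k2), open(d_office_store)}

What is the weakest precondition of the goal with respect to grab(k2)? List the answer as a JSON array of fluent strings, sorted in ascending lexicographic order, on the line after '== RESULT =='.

Regress:
  G ∩ del = {}  (empty — regression defined)
  G \ add = {have(k2), open(d_office_store)} \ {have(k2)} = {open(d_office_store)}
  ∪ pre   = {open(d_office_store)} ∪ {at(lab), key_at(k2,lab)}
          = {at(lab), key_at(k2,lab), open(d_office_store)}

== RESULT ==
["at(lab)", "key_at(k2,lab)", "open(d_office_store)"]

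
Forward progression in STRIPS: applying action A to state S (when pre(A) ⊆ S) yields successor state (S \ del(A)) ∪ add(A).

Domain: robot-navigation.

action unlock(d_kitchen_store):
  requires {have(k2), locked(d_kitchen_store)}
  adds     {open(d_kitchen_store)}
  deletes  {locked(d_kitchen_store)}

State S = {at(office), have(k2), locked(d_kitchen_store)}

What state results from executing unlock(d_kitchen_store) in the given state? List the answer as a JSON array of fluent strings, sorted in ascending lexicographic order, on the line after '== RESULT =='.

Progress:
  pre ⊆ S: {have(k2), locked(d_kitchen_store)} ⊆ S  — applicable
  S \ del = {at(office), have(k2)}
  ∪ add   = {at(office), have(k2), open(d_kitchen_store)}

== RESULT ==
["at(office)", "have(k2)", "open(d_kitchen_store)"]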